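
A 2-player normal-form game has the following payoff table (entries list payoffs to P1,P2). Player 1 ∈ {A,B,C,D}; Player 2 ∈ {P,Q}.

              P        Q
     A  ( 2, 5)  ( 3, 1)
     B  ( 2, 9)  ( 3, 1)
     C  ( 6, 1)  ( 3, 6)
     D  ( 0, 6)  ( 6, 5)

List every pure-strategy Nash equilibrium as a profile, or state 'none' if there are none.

Equilibria: none

(A,P): not NE [P1→C gives 6>2]
(A,Q): not NE [P1→D gives 6>3; P2→P gives 5>1]
(B,P): not NE [P1→C gives 6>2]
(B,Q): not NE [P1→D gives 6>3; P2→P gives 9>1]
(C,P): not NE [P2→Q gives 6>1]
(C,Q): not NE [P1→D gives 6>3]
(D,P): not NE [P1→C gives 6>0]
(D,Q): not NE [P2→P gives 6>5]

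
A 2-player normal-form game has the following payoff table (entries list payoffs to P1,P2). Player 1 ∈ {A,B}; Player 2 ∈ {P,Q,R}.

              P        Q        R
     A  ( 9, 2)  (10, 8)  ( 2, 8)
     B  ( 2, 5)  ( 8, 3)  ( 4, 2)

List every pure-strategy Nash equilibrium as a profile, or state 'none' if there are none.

NE set: (A,Q)

(A,P): not NE [P2→R gives 8>2]
(A,Q): NE
(A,R): not NE [P1→B gives 4>2]
(B,P): not NE [P1→A gives 9>2]
(B,Q): not NE [P1→A gives 10>8; P2→P gives 5>3]
(B,R): not NE [P2→P gives 5>2]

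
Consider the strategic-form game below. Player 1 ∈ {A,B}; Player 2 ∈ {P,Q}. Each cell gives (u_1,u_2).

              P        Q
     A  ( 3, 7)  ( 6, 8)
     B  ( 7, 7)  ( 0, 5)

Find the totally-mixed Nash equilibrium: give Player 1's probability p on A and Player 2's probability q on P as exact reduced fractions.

P1 mixes 2/3 on A; P2 mixes 3/5 on P

P1 indiff ⇒ q·3+(1-q)·6 = q·7+(1-q)·0 ⇒ q(-4) = (1-q)(-6) ⇒ q = 3/5
P2 indiff ⇒ p·7+(1-p)·7 = p·8+(1-p)·5 ⇒ p(-1) = (1-p)(-2) ⇒ p = 2/3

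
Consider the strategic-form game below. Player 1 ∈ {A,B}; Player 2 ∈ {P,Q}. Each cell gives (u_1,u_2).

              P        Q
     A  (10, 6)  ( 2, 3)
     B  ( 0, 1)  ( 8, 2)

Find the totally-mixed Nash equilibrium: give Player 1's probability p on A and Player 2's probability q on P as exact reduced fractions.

P1 indiff ⇒ q·10+(1-q)·2 = q·0+(1-q)·8 ⇒ q(10) = (1-q)(6) ⇒ q = 3/8
P2 indiff ⇒ p·6+(1-p)·1 = p·3+(1-p)·2 ⇒ p(3) = (1-p)(1) ⇒ p = 1/4

(p,q) = (1/4, 3/8)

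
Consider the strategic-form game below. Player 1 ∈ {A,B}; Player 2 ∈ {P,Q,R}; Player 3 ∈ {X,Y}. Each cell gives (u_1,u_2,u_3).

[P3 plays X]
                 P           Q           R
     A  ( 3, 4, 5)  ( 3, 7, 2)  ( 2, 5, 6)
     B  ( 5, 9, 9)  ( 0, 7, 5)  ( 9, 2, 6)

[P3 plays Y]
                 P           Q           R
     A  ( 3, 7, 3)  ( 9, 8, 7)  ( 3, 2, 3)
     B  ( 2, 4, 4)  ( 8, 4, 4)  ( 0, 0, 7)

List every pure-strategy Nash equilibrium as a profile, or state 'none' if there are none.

(A,P,X): not NE [P1→B gives 5>3; P2→Q gives 7>4]
(A,P,Y): not NE [P2→Q gives 8>7; P3→X gives 5>3]
(A,Q,X): not NE [P3→Y gives 7>2]
(A,Q,Y): NE
(A,R,X): not NE [P1→B gives 9>2; P2→Q gives 7>5]
(A,R,Y): not NE [P2→Q gives 8>2; P3→X gives 6>3]
(B,P,X): NE
(B,P,Y): not NE [P1→A gives 3>2; P3→X gives 9>4]
(B,Q,X): not NE [P1→A gives 3>0; P2→P gives 9>7]
(B,Q,Y): not NE [P1→A gives 9>8; P3→X gives 5>4]
(B,R,X): not NE [P2→P gives 9>2; P3→Y gives 7>6]
(B,R,Y): not NE [P1→A gives 3>0; P2→Q gives 4>0]

NE set: (A,Q,Y), (B,P,X)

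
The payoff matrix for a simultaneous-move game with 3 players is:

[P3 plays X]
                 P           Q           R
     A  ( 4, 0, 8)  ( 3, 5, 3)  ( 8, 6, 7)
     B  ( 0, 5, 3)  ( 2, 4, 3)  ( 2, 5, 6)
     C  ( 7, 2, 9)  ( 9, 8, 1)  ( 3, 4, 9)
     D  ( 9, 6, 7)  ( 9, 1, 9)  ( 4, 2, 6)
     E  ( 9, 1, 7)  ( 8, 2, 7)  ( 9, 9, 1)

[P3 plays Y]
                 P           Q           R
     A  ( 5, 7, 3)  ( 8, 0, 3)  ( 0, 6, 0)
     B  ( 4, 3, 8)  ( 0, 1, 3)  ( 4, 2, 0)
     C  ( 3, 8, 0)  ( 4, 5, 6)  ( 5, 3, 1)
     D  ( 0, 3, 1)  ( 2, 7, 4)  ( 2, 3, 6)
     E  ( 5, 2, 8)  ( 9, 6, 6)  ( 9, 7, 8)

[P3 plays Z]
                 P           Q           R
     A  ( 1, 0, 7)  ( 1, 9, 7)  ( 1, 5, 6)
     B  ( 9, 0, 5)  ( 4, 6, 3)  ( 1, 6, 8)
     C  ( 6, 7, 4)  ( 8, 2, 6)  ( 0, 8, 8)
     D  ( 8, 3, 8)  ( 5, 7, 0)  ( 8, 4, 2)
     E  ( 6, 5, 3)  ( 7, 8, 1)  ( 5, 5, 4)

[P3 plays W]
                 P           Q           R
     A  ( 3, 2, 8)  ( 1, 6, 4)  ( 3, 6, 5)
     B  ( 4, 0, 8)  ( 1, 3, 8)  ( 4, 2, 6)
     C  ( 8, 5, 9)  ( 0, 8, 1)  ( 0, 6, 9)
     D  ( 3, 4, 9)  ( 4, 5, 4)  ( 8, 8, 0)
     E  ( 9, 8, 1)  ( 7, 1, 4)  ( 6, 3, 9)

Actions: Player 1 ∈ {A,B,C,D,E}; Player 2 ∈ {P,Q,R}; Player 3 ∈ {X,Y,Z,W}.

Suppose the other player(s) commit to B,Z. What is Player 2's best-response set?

BR_2 = {Q,R}

u_2(P vs B,Z) = 0
u_2(Q vs B,Z) = 6
u_2(R vs B,Z) = 6
max payoff 6 at {Q,R}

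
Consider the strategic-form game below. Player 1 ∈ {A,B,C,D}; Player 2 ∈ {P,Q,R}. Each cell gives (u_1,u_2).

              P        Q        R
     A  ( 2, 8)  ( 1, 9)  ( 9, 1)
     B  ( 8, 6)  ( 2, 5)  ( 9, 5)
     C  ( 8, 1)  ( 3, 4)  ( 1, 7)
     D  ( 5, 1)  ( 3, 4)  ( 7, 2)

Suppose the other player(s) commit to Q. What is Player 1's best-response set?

u_1(A vs Q) = 1
u_1(B vs Q) = 2
u_1(C vs Q) = 3
u_1(D vs Q) = 3
max payoff 3 at {C,D}

BR_1 = {C,D}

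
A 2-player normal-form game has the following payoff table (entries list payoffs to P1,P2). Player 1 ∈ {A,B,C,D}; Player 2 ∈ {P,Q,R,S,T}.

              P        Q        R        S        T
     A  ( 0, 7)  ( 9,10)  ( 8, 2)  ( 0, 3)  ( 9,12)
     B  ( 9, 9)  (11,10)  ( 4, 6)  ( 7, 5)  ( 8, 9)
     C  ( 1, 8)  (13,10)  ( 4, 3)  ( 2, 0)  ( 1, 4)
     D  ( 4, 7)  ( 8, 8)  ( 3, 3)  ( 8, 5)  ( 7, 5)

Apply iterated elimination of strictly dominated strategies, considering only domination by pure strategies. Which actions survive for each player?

P2 drop P (Q beats it: A:10>7 B:10>9 C:10>8 D:8>7)
P2 drop R (Q beats it: A:10>2 B:10>6 C:10>3 D:8>3)
P2 drop S (Q beats it: A:10>3 B:10>5 C:10>0 D:8>5)
P1 drop D (A beats it: Q:9>8 T:9>7)
P1→{A,B,C} P2→{Q,T}

Survivors P1:{A,B,C} P2:{Q,T}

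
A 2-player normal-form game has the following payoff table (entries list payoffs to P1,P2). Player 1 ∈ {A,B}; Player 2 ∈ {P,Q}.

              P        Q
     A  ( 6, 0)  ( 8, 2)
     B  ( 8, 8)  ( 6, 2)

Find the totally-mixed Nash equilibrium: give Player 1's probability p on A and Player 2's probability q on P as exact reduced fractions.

p=3/4, q=1/2

P1 indiff ⇒ q·6+(1-q)·8 = q·8+(1-q)·6 ⇒ q(-2) = (1-q)(-2) ⇒ q = 1/2
P2 indiff ⇒ p·0+(1-p)·8 = p·2+(1-p)·2 ⇒ p(-2) = (1-p)(-6) ⇒ p = 3/4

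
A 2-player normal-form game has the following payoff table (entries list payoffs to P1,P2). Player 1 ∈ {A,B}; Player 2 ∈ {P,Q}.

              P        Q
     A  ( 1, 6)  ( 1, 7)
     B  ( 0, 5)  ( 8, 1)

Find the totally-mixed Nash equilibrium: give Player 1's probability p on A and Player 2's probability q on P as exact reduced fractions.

P1 indiff ⇒ q·1+(1-q)·1 = q·0+(1-q)·8 ⇒ q(1) = (1-q)(7) ⇒ q = 7/8
P2 indiff ⇒ p·6+(1-p)·5 = p·7+(1-p)·1 ⇒ p(-1) = (1-p)(-4) ⇒ p = 4/5

(p,q) = (4/5, 7/8)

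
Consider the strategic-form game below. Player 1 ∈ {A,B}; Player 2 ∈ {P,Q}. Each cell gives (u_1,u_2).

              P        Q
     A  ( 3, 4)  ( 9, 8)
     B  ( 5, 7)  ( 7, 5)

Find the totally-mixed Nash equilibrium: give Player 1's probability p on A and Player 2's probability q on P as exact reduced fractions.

P1 mixes 1/3 on A; P2 mixes 1/2 on P

P1 indiff ⇒ q·3+(1-q)·9 = q·5+(1-q)·7 ⇒ q(-2) = (1-q)(-2) ⇒ q = 1/2
P2 indiff ⇒ p·4+(1-p)·7 = p·8+(1-p)·5 ⇒ p(-4) = (1-p)(-2) ⇒ p = 1/3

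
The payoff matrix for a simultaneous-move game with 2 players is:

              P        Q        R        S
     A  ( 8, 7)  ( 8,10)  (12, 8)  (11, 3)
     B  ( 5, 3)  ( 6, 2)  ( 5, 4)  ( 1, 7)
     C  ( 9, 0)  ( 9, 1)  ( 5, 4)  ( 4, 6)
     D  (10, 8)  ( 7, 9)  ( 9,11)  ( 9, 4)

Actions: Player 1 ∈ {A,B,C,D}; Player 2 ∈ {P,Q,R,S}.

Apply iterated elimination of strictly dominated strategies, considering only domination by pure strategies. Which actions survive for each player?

Survivors P1:{A,C} P2:{Q,R,S}

P1 drop B (A beats it: P:8>5 Q:8>6 R:12>5 S:11>1)
P2 drop P (Q beats it: A:10>7 C:1>0 D:9>8)
P1 drop D (A beats it: Q:8>7 R:12>9 S:11>9)
P1→{A,C} P2→{Q,R,S}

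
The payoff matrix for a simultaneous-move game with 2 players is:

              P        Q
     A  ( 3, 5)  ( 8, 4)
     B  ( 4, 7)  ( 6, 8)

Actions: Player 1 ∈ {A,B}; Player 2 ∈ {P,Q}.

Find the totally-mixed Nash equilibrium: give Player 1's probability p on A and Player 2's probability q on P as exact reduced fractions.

P1 indiff ⇒ q·3+(1-q)·8 = q·4+(1-q)·6 ⇒ q(-1) = (1-q)(-2) ⇒ q = 2/3
P2 indiff ⇒ p·5+(1-p)·7 = p·4+(1-p)·8 ⇒ p(1) = (1-p)(1) ⇒ p = 1/2

p=1/2, q=2/3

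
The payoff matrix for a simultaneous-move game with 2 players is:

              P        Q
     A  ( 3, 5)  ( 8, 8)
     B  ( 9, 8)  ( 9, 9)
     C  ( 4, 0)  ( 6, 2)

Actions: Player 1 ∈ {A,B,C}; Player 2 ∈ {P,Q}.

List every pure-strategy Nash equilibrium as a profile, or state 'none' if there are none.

(A,P): not NE [P1→B gives 9>3; P2→Q gives 8>5]
(A,Q): not NE [P1→B gives 9>8]
(B,P): not NE [P2→Q gives 9>8]
(B,Q): NE
(C,P): not NE [P1→B gives 9>4; P2→Q gives 2>0]
(C,Q): not NE [P1→B gives 9>6]

PSNE = {(B,Q)}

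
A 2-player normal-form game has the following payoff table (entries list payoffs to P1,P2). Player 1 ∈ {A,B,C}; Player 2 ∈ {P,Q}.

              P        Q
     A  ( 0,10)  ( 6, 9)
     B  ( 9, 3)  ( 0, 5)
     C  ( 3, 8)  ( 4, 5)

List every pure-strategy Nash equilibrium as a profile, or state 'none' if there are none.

PSNE: ∅

(A,P): not NE [P1→B gives 9>0]
(A,Q): not NE [P2→P gives 10>9]
(B,P): not NE [P2→Q gives 5>3]
(B,Q): not NE [P1→A gives 6>0]
(C,P): not NE [P1→B gives 9>3]
(C,Q): not NE [P1→A gives 6>4; P2→P gives 8>5]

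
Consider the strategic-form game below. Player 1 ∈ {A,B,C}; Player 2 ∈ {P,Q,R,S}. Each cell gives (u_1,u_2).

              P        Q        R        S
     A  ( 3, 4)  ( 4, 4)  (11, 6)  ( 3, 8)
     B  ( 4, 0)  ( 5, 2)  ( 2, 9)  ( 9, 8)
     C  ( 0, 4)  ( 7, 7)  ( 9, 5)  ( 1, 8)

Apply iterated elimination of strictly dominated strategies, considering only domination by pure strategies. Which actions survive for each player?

IESDS → P1:{A,B} P2:{R,S}

P2 drop P (R beats it: A:6>4 B:9>0 C:5>4)
P2 drop Q (S beats it: A:8>4 B:8>2 C:8>7)
P1 drop C (A beats it: R:11>9 S:3>1)
P1→{A,B} P2→{R,S}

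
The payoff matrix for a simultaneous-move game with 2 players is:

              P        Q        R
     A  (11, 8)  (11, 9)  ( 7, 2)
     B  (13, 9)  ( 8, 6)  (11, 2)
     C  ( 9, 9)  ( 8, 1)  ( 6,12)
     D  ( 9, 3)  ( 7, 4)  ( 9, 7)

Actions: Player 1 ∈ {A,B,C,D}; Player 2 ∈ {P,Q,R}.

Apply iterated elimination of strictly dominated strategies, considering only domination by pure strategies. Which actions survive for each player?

P1 drop C (A beats it: P:11>9 Q:11>8 R:7>6)
P1 drop D (B beats it: P:13>9 Q:8>7 R:11>9)
P2 drop R (P beats it: A:8>2 B:9>2)
P1→{A,B} P2→{P,Q}

Survivors P1:{A,B} P2:{P,Q}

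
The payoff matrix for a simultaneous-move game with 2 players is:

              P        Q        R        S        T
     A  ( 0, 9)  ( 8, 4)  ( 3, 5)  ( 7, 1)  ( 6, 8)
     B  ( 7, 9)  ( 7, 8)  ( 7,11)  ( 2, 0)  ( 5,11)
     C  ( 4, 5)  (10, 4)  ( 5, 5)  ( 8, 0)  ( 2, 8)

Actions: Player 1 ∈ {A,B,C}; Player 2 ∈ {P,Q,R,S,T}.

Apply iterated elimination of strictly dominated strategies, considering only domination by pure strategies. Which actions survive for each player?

Remaining: P1:{A,B} P2:{P,R,T}

P2 drop Q (P beats it: A:9>4 B:9>8 C:5>4)
P2 drop S (P beats it: A:9>1 B:9>0 C:5>0)
P1 drop C (B beats it: P:7>4 R:7>5 T:5>2)
P1→{A,B} P2→{P,R,T}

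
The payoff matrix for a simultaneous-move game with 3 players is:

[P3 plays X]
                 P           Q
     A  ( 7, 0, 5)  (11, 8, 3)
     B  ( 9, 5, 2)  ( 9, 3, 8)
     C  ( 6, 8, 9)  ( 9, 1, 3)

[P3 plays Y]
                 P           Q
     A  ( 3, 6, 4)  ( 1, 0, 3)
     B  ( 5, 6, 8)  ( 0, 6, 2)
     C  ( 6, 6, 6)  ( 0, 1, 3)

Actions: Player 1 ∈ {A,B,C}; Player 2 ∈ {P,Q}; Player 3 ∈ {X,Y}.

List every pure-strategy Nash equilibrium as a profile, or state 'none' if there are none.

Nash profiles: (A,Q,X)

(A,P,X): not NE [P1→B gives 9>7; P2→Q gives 8>0]
(A,P,Y): not NE [P1→C gives 6>3; P3→X gives 5>4]
(A,Q,X): NE
(A,Q,Y): not NE [P2→P gives 6>0]
(B,P,X): not NE [P3→Y gives 8>2]
(B,P,Y): not NE [P1→C gives 6>5]
(B,Q,X): not NE [P1→A gives 11>9; P2→P gives 5>3]
(B,Q,Y): not NE [P1→A gives 1>0; P3→X gives 8>2]
(C,P,X): not NE [P1→B gives 9>6]
(C,P,Y): not NE [P3→X gives 9>6]
(C,Q,X): not NE [P1→A gives 11>9; P2→P gives 8>1]
(C,Q,Y): not NE [P1→A gives 1>0; P2→P gives 6>1]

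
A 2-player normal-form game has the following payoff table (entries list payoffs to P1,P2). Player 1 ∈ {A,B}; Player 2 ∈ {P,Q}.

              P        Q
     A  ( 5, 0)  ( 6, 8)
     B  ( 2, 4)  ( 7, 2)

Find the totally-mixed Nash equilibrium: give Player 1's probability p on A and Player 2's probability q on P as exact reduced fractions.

P1 indiff ⇒ q·5+(1-q)·6 = q·2+(1-q)·7 ⇒ q(3) = (1-q)(1) ⇒ q = 1/4
P2 indiff ⇒ p·0+(1-p)·4 = p·8+(1-p)·2 ⇒ p(-8) = (1-p)(-2) ⇒ p = 1/5

(p,q) = (1/5, 1/4)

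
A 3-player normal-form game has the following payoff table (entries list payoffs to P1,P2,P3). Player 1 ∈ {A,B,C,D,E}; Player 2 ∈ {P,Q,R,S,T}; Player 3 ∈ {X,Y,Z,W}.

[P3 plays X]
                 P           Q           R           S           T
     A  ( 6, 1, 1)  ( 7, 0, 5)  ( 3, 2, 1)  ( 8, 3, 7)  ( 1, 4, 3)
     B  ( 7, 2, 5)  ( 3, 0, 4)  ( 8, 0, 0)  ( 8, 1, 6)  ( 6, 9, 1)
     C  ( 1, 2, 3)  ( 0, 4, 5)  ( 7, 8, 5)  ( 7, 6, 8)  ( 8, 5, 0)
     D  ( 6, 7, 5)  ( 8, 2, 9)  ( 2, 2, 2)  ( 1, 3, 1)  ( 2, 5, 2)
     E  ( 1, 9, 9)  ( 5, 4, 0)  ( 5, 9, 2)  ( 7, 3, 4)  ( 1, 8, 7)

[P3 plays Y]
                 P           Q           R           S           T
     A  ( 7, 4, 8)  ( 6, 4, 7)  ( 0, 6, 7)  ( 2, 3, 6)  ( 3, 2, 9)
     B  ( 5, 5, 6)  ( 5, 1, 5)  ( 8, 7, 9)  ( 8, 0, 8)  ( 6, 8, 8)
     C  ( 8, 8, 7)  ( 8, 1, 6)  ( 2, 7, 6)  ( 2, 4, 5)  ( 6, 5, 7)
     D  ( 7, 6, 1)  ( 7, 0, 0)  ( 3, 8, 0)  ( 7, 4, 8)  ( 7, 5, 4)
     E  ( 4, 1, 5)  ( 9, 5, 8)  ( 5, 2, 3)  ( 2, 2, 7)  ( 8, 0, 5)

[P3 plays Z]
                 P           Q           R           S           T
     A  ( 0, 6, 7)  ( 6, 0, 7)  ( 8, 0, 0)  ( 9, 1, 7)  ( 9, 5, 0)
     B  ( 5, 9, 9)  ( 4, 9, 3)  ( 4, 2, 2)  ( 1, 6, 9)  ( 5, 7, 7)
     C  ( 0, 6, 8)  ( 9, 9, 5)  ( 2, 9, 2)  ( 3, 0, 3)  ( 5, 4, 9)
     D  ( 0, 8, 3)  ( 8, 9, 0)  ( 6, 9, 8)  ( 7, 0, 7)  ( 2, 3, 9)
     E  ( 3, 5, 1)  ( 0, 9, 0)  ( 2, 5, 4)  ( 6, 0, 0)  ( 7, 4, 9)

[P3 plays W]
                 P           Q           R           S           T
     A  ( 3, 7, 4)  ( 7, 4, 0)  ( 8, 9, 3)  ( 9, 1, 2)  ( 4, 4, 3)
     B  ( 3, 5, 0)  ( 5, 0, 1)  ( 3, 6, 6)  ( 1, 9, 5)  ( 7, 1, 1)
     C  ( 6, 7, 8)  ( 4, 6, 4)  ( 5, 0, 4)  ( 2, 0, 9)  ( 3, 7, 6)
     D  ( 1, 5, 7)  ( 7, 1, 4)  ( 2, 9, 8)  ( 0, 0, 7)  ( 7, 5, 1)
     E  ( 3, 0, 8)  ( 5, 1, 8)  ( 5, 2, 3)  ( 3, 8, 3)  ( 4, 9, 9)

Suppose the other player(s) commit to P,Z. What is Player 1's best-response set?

argmax u_1 = {B}

u_1(A vs P,Z) = 0
u_1(B vs P,Z) = 5
u_1(C vs P,Z) = 0
u_1(D vs P,Z) = 0
u_1(E vs P,Z) = 3
max payoff 5 at {B}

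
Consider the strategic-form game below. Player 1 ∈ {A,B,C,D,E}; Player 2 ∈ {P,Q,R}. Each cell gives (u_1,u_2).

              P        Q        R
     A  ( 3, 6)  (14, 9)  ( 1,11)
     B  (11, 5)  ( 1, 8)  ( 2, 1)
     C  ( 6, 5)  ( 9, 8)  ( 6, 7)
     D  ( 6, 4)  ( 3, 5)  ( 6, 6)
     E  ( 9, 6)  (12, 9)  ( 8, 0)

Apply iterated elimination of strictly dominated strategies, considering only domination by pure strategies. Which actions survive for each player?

Survivors P1:{A,E} P2:{Q,R}

P1 drop C (E beats it: P:9>6 Q:12>9 R:8>6)
P1 drop D (E beats it: P:9>6 Q:12>3 R:8>6)
P2 drop P (Q beats it: A:9>6 B:8>5 E:9>6)
P1 drop B (E beats it: Q:12>1 R:8>2)
P1→{A,E} P2→{Q,R}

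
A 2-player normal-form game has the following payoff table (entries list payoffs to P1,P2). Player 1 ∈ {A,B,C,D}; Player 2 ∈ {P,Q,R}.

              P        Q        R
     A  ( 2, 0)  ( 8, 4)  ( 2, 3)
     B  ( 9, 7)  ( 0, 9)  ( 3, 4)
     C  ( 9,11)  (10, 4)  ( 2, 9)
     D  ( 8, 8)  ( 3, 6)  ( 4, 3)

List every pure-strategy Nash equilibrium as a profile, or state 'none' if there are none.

Nash profiles: (C,P)

(A,P): not NE [P1→C gives 9>2; P2→Q gives 4>0]
(A,Q): not NE [P1→C gives 10>8]
(A,R): not NE [P1→D gives 4>2; P2→Q gives 4>3]
(B,P): not NE [P2→Q gives 9>7]
(B,Q): not NE [P1→C gives 10>0]
(B,R): not NE [P1→D gives 4>3; P2→Q gives 9>4]
(C,P): NE
(C,Q): not NE [P2→P gives 11>4]
(C,R): not NE [P1→D gives 4>2; P2→P gives 11>9]
(D,P): not NE [P1→C gives 9>8]
(D,Q): not NE [P1→C gives 10>3; P2→P gives 8>6]
(D,R): not NE [P2→P gives 8>3]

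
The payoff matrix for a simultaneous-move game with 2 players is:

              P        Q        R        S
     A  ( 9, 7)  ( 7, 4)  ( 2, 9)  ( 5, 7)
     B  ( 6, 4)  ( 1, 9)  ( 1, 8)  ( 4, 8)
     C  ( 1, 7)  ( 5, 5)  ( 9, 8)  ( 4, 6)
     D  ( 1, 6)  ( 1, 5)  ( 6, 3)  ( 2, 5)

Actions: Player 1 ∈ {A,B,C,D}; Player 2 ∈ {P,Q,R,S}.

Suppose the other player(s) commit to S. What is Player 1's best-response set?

u_1(A vs S) = 5
u_1(B vs S) = 4
u_1(C vs S) = 4
u_1(D vs S) = 2
max payoff 5 at {A}

argmax u_1 = {A}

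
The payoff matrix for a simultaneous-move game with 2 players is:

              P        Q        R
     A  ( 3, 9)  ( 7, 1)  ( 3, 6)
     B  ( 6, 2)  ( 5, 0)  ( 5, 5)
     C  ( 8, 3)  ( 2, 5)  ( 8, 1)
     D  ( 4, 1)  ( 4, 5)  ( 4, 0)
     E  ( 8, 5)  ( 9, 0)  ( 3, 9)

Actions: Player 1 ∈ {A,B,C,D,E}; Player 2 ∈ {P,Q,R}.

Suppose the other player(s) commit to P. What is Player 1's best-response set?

BR_1 = {C,E}

u_1(A vs P) = 3
u_1(B vs P) = 6
u_1(C vs P) = 8
u_1(D vs P) = 4
u_1(E vs P) = 8
max payoff 8 at {C,E}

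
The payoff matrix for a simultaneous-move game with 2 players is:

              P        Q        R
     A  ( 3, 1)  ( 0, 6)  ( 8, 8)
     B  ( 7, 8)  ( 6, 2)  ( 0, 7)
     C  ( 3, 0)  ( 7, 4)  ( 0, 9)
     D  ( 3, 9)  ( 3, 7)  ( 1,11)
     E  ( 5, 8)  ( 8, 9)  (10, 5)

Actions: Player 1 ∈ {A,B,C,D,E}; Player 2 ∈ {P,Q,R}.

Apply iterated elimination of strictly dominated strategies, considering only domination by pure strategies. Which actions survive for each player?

P1 drop A (E beats it: P:5>3 Q:8>0 R:10>8)
P1 drop C (E beats it: P:5>3 Q:8>7 R:10>0)
P1 drop D (E beats it: P:5>3 Q:8>3 R:10>1)
P2 drop R (P beats it: B:8>7 E:8>5)
P1→{B,E} P2→{P,Q}

Remaining: P1:{B,E} P2:{P,Q}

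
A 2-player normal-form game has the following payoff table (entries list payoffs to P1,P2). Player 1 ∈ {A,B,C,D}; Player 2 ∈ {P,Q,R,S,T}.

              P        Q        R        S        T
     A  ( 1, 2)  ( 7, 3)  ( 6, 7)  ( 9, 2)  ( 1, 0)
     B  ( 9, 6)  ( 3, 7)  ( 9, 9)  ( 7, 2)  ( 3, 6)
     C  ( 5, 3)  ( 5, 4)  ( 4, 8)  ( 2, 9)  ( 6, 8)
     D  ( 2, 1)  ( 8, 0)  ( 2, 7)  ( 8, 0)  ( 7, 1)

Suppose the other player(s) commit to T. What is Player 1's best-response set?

BR_1 = {D}

u_1(A vs T) = 1
u_1(B vs T) = 3
u_1(C vs T) = 6
u_1(D vs T) = 7
max payoff 7 at {D}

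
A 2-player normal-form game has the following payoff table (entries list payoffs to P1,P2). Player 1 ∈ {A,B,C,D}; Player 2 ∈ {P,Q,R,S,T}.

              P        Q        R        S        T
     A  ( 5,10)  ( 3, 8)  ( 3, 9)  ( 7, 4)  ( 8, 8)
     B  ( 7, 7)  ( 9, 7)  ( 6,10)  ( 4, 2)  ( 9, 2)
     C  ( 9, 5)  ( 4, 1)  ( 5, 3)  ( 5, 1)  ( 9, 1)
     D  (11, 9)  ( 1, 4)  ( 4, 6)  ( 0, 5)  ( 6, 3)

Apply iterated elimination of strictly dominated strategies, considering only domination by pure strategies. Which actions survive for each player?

Survivors P1:{B,C,D} P2:{P,R}

P2 drop Q (R beats it: A:9>8 B:10>7 C:3>1 D:6>4)
P2 drop S (P beats it: A:10>4 B:7>2 C:5>1 D:9>5)
P1 drop A (B beats it: P:7>5 R:6>3 T:9>8)
P2 drop T (P beats it: B:7>2 C:5>1 D:9>3)
P1→{B,C,D} P2→{P,R}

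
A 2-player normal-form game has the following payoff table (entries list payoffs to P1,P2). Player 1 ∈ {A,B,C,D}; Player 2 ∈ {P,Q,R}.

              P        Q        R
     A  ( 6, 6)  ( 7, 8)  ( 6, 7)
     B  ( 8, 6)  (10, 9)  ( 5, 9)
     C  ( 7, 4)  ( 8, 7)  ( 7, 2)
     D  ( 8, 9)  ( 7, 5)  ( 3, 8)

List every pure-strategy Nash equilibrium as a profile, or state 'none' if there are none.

NE set: (B,Q), (D,P)

(A,P): not NE [P1→D gives 8>6; P2→Q gives 8>6]
(A,Q): not NE [P1→B gives 10>7]
(A,R): not NE [P1→C gives 7>6; P2→Q gives 8>7]
(B,P): not NE [P2→R gives 9>6]
(B,Q): NE
(B,R): not NE [P1→C gives 7>5]
(C,P): not NE [P1→D gives 8>7; P2→Q gives 7>4]
(C,Q): not NE [P1→B gives 10>8]
(C,R): not NE [P2→Q gives 7>2]
(D,P): NE
(D,Q): not NE [P1→B gives 10>7; P2→P gives 9>5]
(D,R): not NE [P1→C gives 7>3; P2→P gives 9>8]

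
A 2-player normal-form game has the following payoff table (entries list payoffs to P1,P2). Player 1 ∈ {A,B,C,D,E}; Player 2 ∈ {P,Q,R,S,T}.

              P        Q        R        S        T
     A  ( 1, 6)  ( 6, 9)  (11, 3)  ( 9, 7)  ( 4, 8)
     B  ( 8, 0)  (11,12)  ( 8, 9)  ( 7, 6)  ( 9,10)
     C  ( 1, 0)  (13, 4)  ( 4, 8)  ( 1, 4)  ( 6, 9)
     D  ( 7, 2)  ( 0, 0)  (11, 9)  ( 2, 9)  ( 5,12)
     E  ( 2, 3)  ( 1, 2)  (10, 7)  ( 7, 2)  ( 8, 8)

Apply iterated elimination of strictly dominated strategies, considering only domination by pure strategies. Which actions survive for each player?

Survivors P1:{B,C} P2:{Q,T}

P2 drop P (T beats it: A:8>6 B:10>0 C:9>0 D:12>2 E:8>3)
P2 drop R (T beats it: A:8>3 B:10>9 C:9>8 D:12>9 E:8>7)
P1 drop D (B beats it: Q:11>0 S:7>2 T:9>5)
P2 drop S (T beats it: A:8>7 B:10>6 C:9>4 E:8>2)
P1 drop A (B beats it: Q:11>6 T:9>4)
P1 drop E (B beats it: Q:11>1 T:9>8)
P1→{B,C} P2→{Q,T}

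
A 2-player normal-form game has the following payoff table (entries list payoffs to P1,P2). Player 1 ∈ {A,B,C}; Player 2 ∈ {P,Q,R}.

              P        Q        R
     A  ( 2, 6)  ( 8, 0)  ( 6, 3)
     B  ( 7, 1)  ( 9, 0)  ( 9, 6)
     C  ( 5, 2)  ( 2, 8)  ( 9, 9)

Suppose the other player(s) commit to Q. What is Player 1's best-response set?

u_1(A vs Q) = 8
u_1(B vs Q) = 9
u_1(C vs Q) = 2
max payoff 9 at {B}

P1 best: {B}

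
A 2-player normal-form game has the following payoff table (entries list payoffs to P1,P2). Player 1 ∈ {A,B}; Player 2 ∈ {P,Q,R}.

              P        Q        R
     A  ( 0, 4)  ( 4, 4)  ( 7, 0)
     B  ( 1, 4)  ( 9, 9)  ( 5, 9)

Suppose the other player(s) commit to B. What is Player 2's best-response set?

P2 best: {Q,R}

u_2(P vs B) = 4
u_2(Q vs B) = 9
u_2(R vs B) = 9
max payoff 9 at {Q,R}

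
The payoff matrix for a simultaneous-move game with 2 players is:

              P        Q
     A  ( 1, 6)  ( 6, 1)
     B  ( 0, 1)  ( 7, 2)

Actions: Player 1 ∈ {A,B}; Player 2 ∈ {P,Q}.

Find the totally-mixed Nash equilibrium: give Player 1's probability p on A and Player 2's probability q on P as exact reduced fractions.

P1 indiff ⇒ q·1+(1-q)·6 = q·0+(1-q)·7 ⇒ q(1) = (1-q)(1) ⇒ q = 1/2
P2 indiff ⇒ p·6+(1-p)·1 = p·1+(1-p)·2 ⇒ p(5) = (1-p)(1) ⇒ p = 1/6

P1 mixes 1/6 on A; P2 mixes 1/2 on P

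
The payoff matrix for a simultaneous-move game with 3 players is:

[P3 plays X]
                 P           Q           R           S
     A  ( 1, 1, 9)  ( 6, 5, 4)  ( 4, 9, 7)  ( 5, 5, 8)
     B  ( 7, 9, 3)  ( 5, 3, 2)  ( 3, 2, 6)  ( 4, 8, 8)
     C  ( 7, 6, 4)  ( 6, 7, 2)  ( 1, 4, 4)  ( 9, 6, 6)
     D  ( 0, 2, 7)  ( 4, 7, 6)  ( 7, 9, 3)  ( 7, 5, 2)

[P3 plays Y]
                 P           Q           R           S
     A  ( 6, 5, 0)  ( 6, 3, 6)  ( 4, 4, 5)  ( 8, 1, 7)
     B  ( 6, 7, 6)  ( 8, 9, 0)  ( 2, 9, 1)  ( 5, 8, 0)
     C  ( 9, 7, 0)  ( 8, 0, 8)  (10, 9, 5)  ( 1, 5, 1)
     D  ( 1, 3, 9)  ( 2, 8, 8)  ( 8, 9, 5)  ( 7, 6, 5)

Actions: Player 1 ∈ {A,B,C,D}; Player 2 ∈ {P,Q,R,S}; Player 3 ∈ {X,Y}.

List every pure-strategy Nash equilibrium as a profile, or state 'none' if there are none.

NE set: (C,R,Y)

(A,P,X): not NE [P1→C gives 7>1; P2→R gives 9>1]
(A,P,Y): not NE [P1→C gives 9>6; P3→X gives 9>0]
(A,Q,X): not NE [P2→R gives 9>5; P3→Y gives 6>4]
(A,Q,Y): not NE [P1→C gives 8>6; P2→P gives 5>3]
(A,R,X): not NE [P1→D gives 7>4]
(A,R,Y): not NE [P1→C gives 10>4; P2→P gives 5>4; P3→X gives 7>5]
(A,S,X): not NE [P1→C gives 9>5; P2→R gives 9>5]
(A,S,Y): not NE [P2→P gives 5>1; P3→X gives 8>7]
(B,P,X): not NE [P3→Y gives 6>3]
(B,P,Y): not NE [P1→C gives 9>6; P2→R gives 9>7]
(B,Q,X): not NE [P1→C gives 6>5; P2→P gives 9>3]
(B,Q,Y): not NE [P3→X gives 2>0]
(B,R,X): not NE [P1→D gives 7>3; P2→P gives 9>2]
(B,R,Y): not NE [P1→C gives 10>2; P3→X gives 6>1]
(B,S,X): not NE [P1→C gives 9>4; P2→P gives 9>8]
(B,S,Y): not NE [P1→A gives 8>5; P2→R gives 9>8; P3→X gives 8>0]
(C,P,X): not NE [P2→Q gives 7>6]
(C,P,Y): not NE [P2→R gives 9>7; P3→X gives 4>0]
(C,Q,X): not NE [P3→Y gives 8>2]
(C,Q,Y): not NE [P2→R gives 9>0]
(C,R,X): not NE [P1→D gives 7>1; P2→Q gives 7>4; P3→Y gives 5>4]
(C,R,Y): NE
(C,S,X): not NE [P2→Q gives 7>6]
(C,S,Y): not NE [P1→A gives 8>1; P2→R gives 9>5; P3→X gives 6>1]
(D,P,X): not NE [P1→C gives 7>0; P2→R gives 9>2; P3→Y gives 9>7]
(D,P,Y): not NE [P1→C gives 9>1; P2→R gives 9>3]
(D,Q,X): not NE [P1→C gives 6>4; P2→R gives 9>7; P3→Y gives 8>6]
(D,Q,Y): not NE [P1→C gives 8>2; P2→R gives 9>8]
(D,R,X): not NE [P3→Y gives 5>3]
(D,R,Y): not NE [P1→C gives 10>8]
(D,S,X): not NE [P1→C gives 9>7; P2→R gives 9>5; P3→Y gives 5>2]
(D,S,Y): not NE [P1→A gives 8>7; P2→R gives 9>6]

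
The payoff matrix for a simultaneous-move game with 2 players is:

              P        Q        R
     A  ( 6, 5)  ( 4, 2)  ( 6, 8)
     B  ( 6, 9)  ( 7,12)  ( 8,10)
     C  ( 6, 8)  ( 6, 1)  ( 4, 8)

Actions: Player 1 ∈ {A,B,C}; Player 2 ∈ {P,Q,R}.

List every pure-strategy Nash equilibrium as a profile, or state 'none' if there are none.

(A,P): not NE [P2→R gives 8>5]
(A,Q): not NE [P1→B gives 7>4; P2→R gives 8>2]
(A,R): not NE [P1→B gives 8>6]
(B,P): not NE [P2→Q gives 12>9]
(B,Q): NE
(B,R): not NE [P2→Q gives 12>10]
(C,P): NE
(C,Q): not NE [P1→B gives 7>6; P2→R gives 8>1]
(C,R): not NE [P1→B gives 8>4]

PSNE = {(B,Q), (C,P)}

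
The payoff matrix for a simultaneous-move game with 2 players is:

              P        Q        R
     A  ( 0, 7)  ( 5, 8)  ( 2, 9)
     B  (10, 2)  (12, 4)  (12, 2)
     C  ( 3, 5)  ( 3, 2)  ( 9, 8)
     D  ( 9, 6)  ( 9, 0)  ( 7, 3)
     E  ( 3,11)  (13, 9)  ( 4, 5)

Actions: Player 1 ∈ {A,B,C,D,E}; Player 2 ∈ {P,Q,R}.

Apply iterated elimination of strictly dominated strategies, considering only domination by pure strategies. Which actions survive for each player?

Survivors P1:{B,E} P2:{P,Q}

P1 drop A (B beats it: P:10>0 Q:12>5 R:12>2)
P1 drop C (B beats it: P:10>3 Q:12>3 R:12>9)
P1 drop D (B beats it: P:10>9 Q:12>9 R:12>7)
P2 drop R (Q beats it: B:4>2 E:9>5)
P1→{B,E} P2→{P,Q}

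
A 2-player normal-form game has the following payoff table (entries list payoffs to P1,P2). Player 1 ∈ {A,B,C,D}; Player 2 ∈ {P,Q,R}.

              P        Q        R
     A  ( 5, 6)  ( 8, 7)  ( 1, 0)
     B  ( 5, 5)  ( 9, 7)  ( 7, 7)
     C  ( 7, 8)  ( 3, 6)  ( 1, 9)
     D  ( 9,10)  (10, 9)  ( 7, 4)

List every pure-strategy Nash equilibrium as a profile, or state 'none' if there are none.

Nash profiles: (B,R), (D,P)

(A,P): not NE [P1→D gives 9>5; P2→Q gives 7>6]
(A,Q): not NE [P1→D gives 10>8]
(A,R): not NE [P1→D gives 7>1; P2→Q gives 7>0]
(B,P): not NE [P1→D gives 9>5; P2→R gives 7>5]
(B,Q): not NE [P1→D gives 10>9]
(B,R): NE
(C,P): not NE [P1→D gives 9>7; P2→R gives 9>8]
(C,Q): not NE [P1→D gives 10>3; P2→R gives 9>6]
(C,R): not NE [P1→D gives 7>1]
(D,P): NE
(D,Q): not NE [P2→P gives 10>9]
(D,R): not NE [P2→P gives 10>4]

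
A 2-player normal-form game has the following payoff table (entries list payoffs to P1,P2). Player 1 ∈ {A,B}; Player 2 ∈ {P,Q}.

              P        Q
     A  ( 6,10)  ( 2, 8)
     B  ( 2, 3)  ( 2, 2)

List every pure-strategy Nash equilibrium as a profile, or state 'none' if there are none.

(A,P): NE
(A,Q): not NE [P2→P gives 10>8]
(B,P): not NE [P1→A gives 6>2]
(B,Q): not NE [P2→P gives 3>2]

NE set: (A,P)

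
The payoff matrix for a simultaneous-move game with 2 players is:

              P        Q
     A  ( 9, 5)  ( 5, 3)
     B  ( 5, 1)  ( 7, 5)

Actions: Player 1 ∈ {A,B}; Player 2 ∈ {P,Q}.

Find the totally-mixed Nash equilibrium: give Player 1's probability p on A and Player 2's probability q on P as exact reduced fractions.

P1 mixes 2/3 on A; P2 mixes 1/3 on P

P1 indiff ⇒ q·9+(1-q)·5 = q·5+(1-q)·7 ⇒ q(4) = (1-q)(2) ⇒ q = 1/3
P2 indiff ⇒ p·5+(1-p)·1 = p·3+(1-p)·5 ⇒ p(2) = (1-p)(4) ⇒ p = 2/3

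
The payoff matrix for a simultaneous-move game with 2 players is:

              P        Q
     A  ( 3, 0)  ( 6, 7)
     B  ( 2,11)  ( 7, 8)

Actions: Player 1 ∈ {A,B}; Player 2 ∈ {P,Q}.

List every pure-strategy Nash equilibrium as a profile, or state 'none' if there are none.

No pure NE.

(A,P): not NE [P2→Q gives 7>0]
(A,Q): not NE [P1→B gives 7>6]
(B,P): not NE [P1→A gives 3>2]
(B,Q): not NE [P2→P gives 11>8]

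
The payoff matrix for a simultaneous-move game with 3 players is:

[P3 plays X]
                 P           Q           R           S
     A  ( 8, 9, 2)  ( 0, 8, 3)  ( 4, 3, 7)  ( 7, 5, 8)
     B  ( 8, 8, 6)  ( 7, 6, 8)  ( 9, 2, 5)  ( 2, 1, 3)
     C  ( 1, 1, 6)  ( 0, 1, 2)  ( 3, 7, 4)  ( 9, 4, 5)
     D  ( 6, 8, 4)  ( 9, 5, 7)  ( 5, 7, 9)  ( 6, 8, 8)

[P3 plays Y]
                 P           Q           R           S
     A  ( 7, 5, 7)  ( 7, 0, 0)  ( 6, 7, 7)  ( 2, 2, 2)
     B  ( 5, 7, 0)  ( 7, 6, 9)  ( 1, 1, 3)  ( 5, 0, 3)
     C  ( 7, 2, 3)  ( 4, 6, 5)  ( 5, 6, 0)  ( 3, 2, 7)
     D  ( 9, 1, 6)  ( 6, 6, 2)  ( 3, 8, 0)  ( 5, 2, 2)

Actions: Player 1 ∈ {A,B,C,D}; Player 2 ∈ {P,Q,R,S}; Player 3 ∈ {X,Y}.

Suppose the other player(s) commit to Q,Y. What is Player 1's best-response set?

u_1(A vs Q,Y) = 7
u_1(B vs Q,Y) = 7
u_1(C vs Q,Y) = 4
u_1(D vs Q,Y) = 6
max payoff 7 at {A,B}

argmax u_1 = {A,B}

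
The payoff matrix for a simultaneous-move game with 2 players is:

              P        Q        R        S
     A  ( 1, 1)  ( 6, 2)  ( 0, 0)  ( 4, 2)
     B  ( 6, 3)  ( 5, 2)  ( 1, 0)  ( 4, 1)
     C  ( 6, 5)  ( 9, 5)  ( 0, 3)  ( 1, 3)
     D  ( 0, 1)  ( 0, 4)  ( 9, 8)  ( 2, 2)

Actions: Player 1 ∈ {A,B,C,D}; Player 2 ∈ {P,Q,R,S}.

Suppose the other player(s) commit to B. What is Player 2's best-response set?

BR_2 = {P}

u_2(P vs B) = 3
u_2(Q vs B) = 2
u_2(R vs B) = 0
u_2(S vs B) = 1
max payoff 3 at {P}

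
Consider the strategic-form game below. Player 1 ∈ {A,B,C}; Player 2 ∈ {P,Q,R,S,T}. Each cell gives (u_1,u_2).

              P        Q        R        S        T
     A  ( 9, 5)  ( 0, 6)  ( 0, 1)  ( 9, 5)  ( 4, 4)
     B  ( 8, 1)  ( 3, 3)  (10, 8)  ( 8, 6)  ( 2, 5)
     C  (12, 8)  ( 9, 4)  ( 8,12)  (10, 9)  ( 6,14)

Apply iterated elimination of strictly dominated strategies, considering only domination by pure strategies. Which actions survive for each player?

P1 drop A (C beats it: P:12>9 Q:9>0 R:8>0 S:10>9 T:6>4)
P2 drop P (R beats it: B:8>1 C:12>8)
P2 drop Q (R beats it: B:8>3 C:12>4)
P2 drop S (R beats it: B:8>6 C:12>9)
P1→{B,C} P2→{R,T}

IESDS → P1:{B,C} P2:{R,T}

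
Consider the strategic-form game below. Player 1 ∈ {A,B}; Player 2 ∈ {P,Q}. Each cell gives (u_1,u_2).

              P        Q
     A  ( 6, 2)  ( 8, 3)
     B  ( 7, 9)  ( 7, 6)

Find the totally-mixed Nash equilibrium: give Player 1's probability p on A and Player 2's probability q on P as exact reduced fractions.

(p,q) = (3/4, 1/2)

P1 indiff ⇒ q·6+(1-q)·8 = q·7+(1-q)·7 ⇒ q(-1) = (1-q)(-1) ⇒ q = 1/2
P2 indiff ⇒ p·2+(1-p)·9 = p·3+(1-p)·6 ⇒ p(-1) = (1-p)(-3) ⇒ p = 3/4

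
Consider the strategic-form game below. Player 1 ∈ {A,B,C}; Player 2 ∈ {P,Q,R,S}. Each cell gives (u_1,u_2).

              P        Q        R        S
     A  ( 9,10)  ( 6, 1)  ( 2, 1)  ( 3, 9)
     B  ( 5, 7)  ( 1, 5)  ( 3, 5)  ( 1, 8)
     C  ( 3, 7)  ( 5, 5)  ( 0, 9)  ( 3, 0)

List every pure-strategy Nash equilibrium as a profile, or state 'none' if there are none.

(A,P): NE
(A,Q): not NE [P2→P gives 10>1]
(A,R): not NE [P1→B gives 3>2; P2→P gives 10>1]
(A,S): not NE [P2→P gives 10>9]
(B,P): not NE [P1→A gives 9>5; P2→S gives 8>7]
(B,Q): not NE [P1→A gives 6>1; P2→S gives 8>5]
(B,R): not NE [P2→S gives 8>5]
(B,S): not NE [P1→C gives 3>1]
(C,P): not NE [P1→A gives 9>3; P2→R gives 9>7]
(C,Q): not NE [P1→A gives 6>5; P2→R gives 9>5]
(C,R): not NE [P1→B gives 3>0]
(C,S): not NE [P2→R gives 9>0]

PSNE = {(A,P)}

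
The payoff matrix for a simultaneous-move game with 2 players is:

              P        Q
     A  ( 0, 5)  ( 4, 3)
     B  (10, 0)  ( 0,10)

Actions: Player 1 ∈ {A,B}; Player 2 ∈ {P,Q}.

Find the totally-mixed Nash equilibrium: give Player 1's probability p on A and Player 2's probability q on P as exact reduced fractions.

P1 indiff ⇒ q·0+(1-q)·4 = q·10+(1-q)·0 ⇒ q(-10) = (1-q)(-4) ⇒ q = 2/7
P2 indiff ⇒ p·5+(1-p)·0 = p·3+(1-p)·10 ⇒ p(2) = (1-p)(10) ⇒ p = 5/6

p=5/6, q=2/7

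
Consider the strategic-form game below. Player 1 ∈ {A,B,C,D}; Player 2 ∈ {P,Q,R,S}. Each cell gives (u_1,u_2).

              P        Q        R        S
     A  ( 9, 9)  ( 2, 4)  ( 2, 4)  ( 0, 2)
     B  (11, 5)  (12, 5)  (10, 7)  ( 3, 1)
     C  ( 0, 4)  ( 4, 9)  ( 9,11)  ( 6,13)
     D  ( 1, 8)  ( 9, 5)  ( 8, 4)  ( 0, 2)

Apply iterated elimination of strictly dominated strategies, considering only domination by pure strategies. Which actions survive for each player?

Survivors P1:{B,C} P2:{R,S}

P1 drop A (B beats it: P:11>9 Q:12>2 R:10>2 S:3>0)
P1 drop D (B beats it: P:11>1 Q:12>9 R:10>8 S:3>0)
P2 drop P (R beats it: B:7>5 C:11>4)
P2 drop Q (R beats it: B:7>5 C:11>9)
P1→{B,C} P2→{R,S}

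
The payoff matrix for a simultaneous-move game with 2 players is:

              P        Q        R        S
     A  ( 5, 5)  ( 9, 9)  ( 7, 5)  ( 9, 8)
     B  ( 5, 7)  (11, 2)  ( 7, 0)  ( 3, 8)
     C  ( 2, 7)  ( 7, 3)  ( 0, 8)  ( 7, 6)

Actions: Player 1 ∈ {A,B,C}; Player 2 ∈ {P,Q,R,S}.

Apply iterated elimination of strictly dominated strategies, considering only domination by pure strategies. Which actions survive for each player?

P1 drop C (A beats it: P:5>2 Q:9>7 R:7>0 S:9>7)
P2 drop P (S beats it: A:8>5 B:8>7)
P2 drop R (Q beats it: A:9>5 B:2>0)
P1→{A,B} P2→{Q,S}

Remaining: P1:{A,B} P2:{Q,S}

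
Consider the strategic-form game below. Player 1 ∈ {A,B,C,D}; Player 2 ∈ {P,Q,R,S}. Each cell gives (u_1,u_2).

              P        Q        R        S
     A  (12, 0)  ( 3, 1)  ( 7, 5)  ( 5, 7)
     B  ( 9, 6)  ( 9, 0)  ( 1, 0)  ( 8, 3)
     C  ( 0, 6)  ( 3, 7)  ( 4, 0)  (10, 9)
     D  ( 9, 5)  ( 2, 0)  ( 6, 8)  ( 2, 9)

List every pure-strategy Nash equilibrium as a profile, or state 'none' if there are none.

(A,P): not NE [P2→S gives 7>0]
(A,Q): not NE [P1→B gives 9>3; P2→S gives 7>1]
(A,R): not NE [P2→S gives 7>5]
(A,S): not NE [P1→C gives 10>5]
(B,P): not NE [P1→A gives 12>9]
(B,Q): not NE [P2→P gives 6>0]
(B,R): not NE [P1→A gives 7>1; P2→P gives 6>0]
(B,S): not NE [P1→C gives 10>8; P2→P gives 6>3]
(C,P): not NE [P1→A gives 12>0; P2→S gives 9>6]
(C,Q): not NE [P1→B gives 9>3; P2→S gives 9>7]
(C,R): not NE [P1→A gives 7>4; P2→S gives 9>0]
(C,S): NE
(D,P): not NE [P1→A gives 12>9; P2→S gives 9>5]
(D,Q): not NE [P1→B gives 9>2; P2→S gives 9>0]
(D,R): not NE [P1→A gives 7>6; P2→S gives 9>8]
(D,S): not NE [P1→C gives 10>2]

NE set: (C,S)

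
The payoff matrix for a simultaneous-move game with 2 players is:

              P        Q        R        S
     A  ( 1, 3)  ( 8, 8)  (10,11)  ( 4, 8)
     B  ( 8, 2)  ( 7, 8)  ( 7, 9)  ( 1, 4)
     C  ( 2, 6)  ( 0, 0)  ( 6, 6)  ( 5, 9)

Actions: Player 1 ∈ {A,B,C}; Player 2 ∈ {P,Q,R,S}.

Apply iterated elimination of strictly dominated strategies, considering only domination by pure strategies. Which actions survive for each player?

P2 drop P (S beats it: A:8>3 B:4>2 C:9>6)
P1 drop B (A beats it: Q:8>7 R:10>7 S:4>1)
P2 drop Q (R beats it: A:11>8 C:6>0)
P1→{A,C} P2→{R,S}

Remaining: P1:{A,C} P2:{R,S}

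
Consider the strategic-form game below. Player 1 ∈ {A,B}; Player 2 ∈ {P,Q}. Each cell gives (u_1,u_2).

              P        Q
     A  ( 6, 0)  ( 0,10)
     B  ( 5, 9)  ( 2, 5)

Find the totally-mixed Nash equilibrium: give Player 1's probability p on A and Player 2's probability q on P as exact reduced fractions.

P1 indiff ⇒ q·6+(1-q)·0 = q·5+(1-q)·2 ⇒ q(1) = (1-q)(2) ⇒ q = 2/3
P2 indiff ⇒ p·0+(1-p)·9 = p·10+(1-p)·5 ⇒ p(-10) = (1-p)(-4) ⇒ p = 2/7

p=2/7, q=2/3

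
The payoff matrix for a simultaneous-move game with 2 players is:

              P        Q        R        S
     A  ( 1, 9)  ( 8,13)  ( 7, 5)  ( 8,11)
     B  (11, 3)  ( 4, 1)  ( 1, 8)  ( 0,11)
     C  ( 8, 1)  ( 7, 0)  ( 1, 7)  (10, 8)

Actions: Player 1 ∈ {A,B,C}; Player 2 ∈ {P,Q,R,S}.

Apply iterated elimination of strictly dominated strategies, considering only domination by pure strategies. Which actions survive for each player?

Survivors P1:{A,C} P2:{Q,S}

P2 drop P (S beats it: A:11>9 B:11>3 C:8>1)
P1 drop B (A beats it: Q:8>4 R:7>1 S:8>0)
P2 drop R (S beats it: A:11>5 C:8>7)
P1→{A,C} P2→{Q,S}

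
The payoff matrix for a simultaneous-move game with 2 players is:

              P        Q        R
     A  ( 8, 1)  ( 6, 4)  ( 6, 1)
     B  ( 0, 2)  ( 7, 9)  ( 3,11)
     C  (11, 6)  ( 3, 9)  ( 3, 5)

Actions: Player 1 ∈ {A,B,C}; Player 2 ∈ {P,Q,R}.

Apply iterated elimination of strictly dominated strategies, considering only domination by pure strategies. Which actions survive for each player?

Remaining: P1:{A,B} P2:{Q,R}

P2 drop P (Q beats it: A:4>1 B:9>2 C:9>6)
P1 drop C (A beats it: Q:6>3 R:6>3)
P1→{A,B} P2→{Q,R}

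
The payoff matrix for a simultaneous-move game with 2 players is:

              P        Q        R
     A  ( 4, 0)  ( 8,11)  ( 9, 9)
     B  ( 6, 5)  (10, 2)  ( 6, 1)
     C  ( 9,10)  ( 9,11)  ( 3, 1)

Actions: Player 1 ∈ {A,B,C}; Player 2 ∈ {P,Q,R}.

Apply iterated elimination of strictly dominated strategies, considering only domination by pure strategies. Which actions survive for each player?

IESDS → P1:{B,C} P2:{P,Q}

P2 drop R (Q beats it: A:11>9 B:2>1 C:11>1)
P1 drop A (B beats it: P:6>4 Q:10>8)
P1→{B,C} P2→{P,Q}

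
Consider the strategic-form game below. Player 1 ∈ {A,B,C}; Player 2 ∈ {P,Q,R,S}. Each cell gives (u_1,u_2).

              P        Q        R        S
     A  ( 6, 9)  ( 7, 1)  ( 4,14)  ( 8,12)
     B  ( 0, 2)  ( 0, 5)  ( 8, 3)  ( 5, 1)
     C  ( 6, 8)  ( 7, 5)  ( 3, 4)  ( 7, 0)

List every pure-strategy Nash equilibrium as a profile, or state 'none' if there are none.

PSNE = {(C,P)}

(A,P): not NE [P2→R gives 14>9]
(A,Q): not NE [P2→R gives 14>1]
(A,R): not NE [P1→B gives 8>4]
(A,S): not NE [P2→R gives 14>12]
(B,P): not NE [P1→C gives 6>0; P2→Q gives 5>2]
(B,Q): not NE [P1→C gives 7>0]
(B,R): not NE [P2→Q gives 5>3]
(B,S): not NE [P1→A gives 8>5; P2→Q gives 5>1]
(C,P): NE
(C,Q): not NE [P2→P gives 8>5]
(C,R): not NE [P1→B gives 8>3; P2→P gives 8>4]
(C,S): not NE [P1→A gives 8>7; P2→P gives 8>0]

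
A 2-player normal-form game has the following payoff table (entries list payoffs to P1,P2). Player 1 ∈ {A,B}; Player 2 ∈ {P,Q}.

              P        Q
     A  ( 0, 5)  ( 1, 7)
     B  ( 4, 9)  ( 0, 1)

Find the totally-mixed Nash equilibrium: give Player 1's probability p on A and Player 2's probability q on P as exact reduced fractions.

P1 indiff ⇒ q·0+(1-q)·1 = q·4+(1-q)·0 ⇒ q(-4) = (1-q)(-1) ⇒ q = 1/5
P2 indiff ⇒ p·5+(1-p)·9 = p·7+(1-p)·1 ⇒ p(-2) = (1-p)(-8) ⇒ p = 4/5

p=4/5, q=1/5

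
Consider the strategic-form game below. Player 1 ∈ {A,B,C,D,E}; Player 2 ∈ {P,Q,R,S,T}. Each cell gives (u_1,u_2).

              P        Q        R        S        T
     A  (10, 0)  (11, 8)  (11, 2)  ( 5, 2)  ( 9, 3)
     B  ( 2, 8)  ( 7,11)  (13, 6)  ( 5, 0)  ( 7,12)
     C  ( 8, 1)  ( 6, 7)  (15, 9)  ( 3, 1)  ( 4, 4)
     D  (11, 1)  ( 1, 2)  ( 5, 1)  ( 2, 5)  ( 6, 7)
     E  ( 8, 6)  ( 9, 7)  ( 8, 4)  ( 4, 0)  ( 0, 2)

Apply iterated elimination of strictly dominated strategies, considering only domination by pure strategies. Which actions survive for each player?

Remaining: P1:{A,B,C} P2:{Q,R,T}

P1 drop E (A beats it: P:10>8 Q:11>9 R:11>8 S:5>4 T:9>0)
P2 drop P (Q beats it: A:8>0 B:11>8 C:7>1 D:2>1)
P1 drop D (A beats it: Q:11>1 R:11>5 S:5>2 T:9>6)
P2 drop S (Q beats it: A:8>2 B:11>0 C:7>1)
P1→{A,B,C} P2→{Q,R,T}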